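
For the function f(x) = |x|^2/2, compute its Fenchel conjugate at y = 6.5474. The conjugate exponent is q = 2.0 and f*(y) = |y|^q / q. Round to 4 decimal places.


The conjugate exponent q satisfies 1/p + 1/q = 1.
p = 2, so q = 2/(2 - 1) = 2.0
|y|^q = 6.5474^2.0 = 42.8684
f*(6.5474) = 42.8684 / 2.0 = 21.4342


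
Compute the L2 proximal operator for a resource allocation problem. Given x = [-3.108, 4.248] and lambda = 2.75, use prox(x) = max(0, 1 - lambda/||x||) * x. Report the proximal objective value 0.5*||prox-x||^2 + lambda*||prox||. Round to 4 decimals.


Step 1: Compute ||x||.
||x|| = 5.2636
Step 2: Compute scaling factor.
scale = max(0, 1 - 2.75/5.2636) = 0.4775
Step 3: prox(x) = [-1.4842, 2.0286]
||prox(x)|| = 2.5136
Step 4: Proximal objective.
0.5*||prox-x||^2 = 3.7813
lambda*||prox|| = 6.9124
Total = 10.6936


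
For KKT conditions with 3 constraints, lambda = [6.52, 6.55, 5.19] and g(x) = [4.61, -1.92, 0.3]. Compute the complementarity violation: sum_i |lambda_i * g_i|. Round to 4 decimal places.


KKT complementary slackness check:
lambda_1 * g_1 = 6.52 * 4.61 = 30.0572
lambda_2 * g_2 = 6.55 * -1.92 = -12.576
lambda_3 * g_3 = 5.19 * 0.3 = 1.557
Total violation = 30.0572 + 12.576 + 1.557 = 44.1902


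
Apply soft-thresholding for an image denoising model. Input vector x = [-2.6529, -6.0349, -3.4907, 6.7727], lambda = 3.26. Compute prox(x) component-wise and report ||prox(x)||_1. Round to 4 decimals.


Soft-thresholding with lambda = 3.26:
prox(-2.6529) = sign(-2.6529)*max(|-2.6529| - 3.26, 0) = 0.0
prox(-6.0349) = sign(-6.0349)*max(|-6.0349| - 3.26, 0) = -2.7749
prox(-3.4907) = sign(-3.4907)*max(|-3.4907| - 3.26, 0) = -0.2307
prox(6.7727) = sign(6.7727)*max(|6.7727| - 3.26, 0) = 3.5127
prox(x) = [0.0, -2.7749, -0.2307, 3.5127]
||prox(x)||_1 = 0.0 + 2.7749 + 0.2307 + 3.5127 = 6.5183


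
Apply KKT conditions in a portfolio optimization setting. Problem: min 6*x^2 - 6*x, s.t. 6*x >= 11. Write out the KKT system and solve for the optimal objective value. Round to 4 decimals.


Step 1: Try lambda = 0 (constraint inactive).
x_unc = 6/(2*6) = 0.5
Check: 6*0.5 = 3.0 < 11 -- violated!
Step 2: Constraint must be active: 6*x = 11
x* = 11/6 = 1.8333 (rounded; the exact value 11/6 is used below)
lambda = (2*6*(11/6) - 6)/6 = 2.6667
Step 3: Compute optimal value.
f(x*) = 6*(11/6)^2 - 6*(11/6) = 9.1667


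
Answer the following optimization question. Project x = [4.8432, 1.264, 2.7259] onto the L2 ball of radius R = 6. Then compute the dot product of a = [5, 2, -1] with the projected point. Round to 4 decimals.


Step 1: Compute ||x|| (intermediates to 6 decimals).
||x|| = sqrt(4.8432^2 + 1.264^2 + 2.7259^2) = 5.699545
Step 2: Project.
Since ||x|| <= R, proj = x (no scaling needed).
proj(x) = [4.8432, 1.264, 2.7259]
Step 3: Dot product.
a^T * proj(x) = 5*4.8432 + 2*1.264 - 1*2.7259 = 24.0181


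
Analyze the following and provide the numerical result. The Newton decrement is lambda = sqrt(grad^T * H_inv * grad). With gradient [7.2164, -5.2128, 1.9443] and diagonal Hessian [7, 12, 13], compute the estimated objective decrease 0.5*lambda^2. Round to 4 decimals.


Step 1: H is diagonal, so H^(-1) * g = [1.0309, -0.4344, 0.1496].
Step 2: g^T H^(-1) g = sum_i g_i^2 / H_ii
  = (7.2164)^2/7 + (-5.2128)^2/12 + (1.9443)^2/13
  = 7.4395 + 2.2644 + 0.2908 = 9.9947
Step 3: Objective decrease = 0.5 * g^T H^(-1) g = 4.9974


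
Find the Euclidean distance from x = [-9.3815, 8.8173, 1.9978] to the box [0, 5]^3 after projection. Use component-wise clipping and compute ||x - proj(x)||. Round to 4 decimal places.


Project each component onto [0, 5].
clip(-9.3815) = 0.0, clip(8.8173) = 5.0, clip(1.9978) = 1.9978
Projection = [0.0, 5.0, 1.9978]
Squared diffs: [88.0125, 14.5718, 0.0]
Distance = sqrt(102.5843) = 10.1284


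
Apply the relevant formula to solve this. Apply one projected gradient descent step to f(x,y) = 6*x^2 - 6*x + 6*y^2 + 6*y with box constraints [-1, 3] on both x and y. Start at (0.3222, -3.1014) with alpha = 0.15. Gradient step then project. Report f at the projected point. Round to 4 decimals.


Step 1: Compute gradient at (0.3222, -3.1014).
grad_x = 2*6*0.3222 - 6 = -2.1336
grad_y = 2*6*-3.1014 + 6 = -31.2168
Step 2: Gradient step.
x_raw = 0.3222 - 0.15*-2.1336 = 0.6422
y_raw = -3.1014 - 0.15*-31.2168 = 1.5811
Step 3: Project onto [-1, 3].
x_proj = clip(0.6422) = 0.6422
y_proj = clip(1.5811) = 1.5811
Step 4: Evaluate f.
f(0.6422, 1.5811) = 23.1078


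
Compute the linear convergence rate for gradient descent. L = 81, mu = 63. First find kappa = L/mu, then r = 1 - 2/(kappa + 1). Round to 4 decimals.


Step 1: Compute the condition number.
kappa = L/mu = 81/63 = 1.2857
Step 2: Compute the convergence rate.
r = 1 - 2/(kappa + 1) = 1 - 2*mu/(L + mu) = (L - mu)/(L + mu) = 18/144 = 0.125


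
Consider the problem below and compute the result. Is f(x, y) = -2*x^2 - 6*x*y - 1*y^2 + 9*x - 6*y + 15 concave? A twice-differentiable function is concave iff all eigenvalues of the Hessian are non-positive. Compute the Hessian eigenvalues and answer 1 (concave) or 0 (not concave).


The Hessian of f(x,y) = -2*x^2 - 6*x*y - 1*y^2 + 9*x - 6*y + 15 is:
H = [[-4, -6], [-6, -2]]
Trace = -4 - 2 = -6
Determinant = -4*-2 - (-6)^2 = -28
Discriminant = (-6)^2 - 4*-28 = 148.0
Eigenvalues: lambda_1 = -9.0828, lambda_2 = 3.0828
The function is not concave.

0


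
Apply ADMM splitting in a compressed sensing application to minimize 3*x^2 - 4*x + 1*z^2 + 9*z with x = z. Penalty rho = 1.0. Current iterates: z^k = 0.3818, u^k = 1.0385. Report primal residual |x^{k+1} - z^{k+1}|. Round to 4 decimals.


ADMM iteration with rho = 1.0, z^k = 0.3818, u^k = 1.0385
Step 1: x-update.
Minimize 3*x^2 - 4*x + (1.0/2)*(x - 0.3818 + 1.0385)^2
FOC: (2*3 + 1.0)*x = 4 + 1.0*(0.3818 - 1.0385)
x^{k+1} = 0.4776
Step 2: z-update.
Minimize 1*z^2 + 9*z + (1.0/2)*(0.4776 - z + 1.0385)^2
FOC: (2*1 + 1.0)*z = -9 + 1.0*(0.4776 + 1.0385)
z^{k+1} = -2.4946
Step 3: u-update.
u^{k+1} = 1.0385 + 0.4776 + 2.4946 = 4.0107
Step 4: Primal residual = |0.4776 + 2.4946| = 2.9722


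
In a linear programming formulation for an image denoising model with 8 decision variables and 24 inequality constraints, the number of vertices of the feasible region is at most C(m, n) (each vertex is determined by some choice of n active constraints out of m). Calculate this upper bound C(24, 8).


Each vertex corresponds to some choice of n active constraints out of m, so the number of vertices is at most C(m, n) = m! / (n!(m-n)!).
m = 24, n = 8
Numerator: 24 * 23 * 22 * 21 * 20 * 19 * 18 * 17
Denominator: 8! = 40320
C(24, 8) = 735471


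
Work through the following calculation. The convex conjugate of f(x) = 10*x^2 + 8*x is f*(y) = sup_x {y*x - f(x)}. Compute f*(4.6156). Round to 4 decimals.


f*(y) = sup_x {y*x - a*x^2 - b*x} = sup_x {(y-b)*x - a*x^2}
FOC: (y - b) - 2a*x = 0 => x* = (y - b)/(2a)
x* = (4.6156 - 8)/(2*10) = -0.1692
f*(4.6156) = (y-b)^2/(4a) = (4.6156 - 8)^2/(4*10)
= 11.4542/40 = 0.2864


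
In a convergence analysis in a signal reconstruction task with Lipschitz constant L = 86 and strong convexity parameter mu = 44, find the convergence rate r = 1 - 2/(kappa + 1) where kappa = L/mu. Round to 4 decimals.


Step 1: Compute the condition number.
kappa = L/mu = 86/44 = 1.9545
Step 2: Compute the convergence rate.
r = 1 - 2/(kappa + 1) = 1 - 2*mu/(L + mu) = (L - mu)/(L + mu) = 42/130 = 0.3231


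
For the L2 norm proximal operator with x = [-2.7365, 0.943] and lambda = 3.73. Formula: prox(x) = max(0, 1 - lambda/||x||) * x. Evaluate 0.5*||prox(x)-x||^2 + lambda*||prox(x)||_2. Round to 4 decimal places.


Step 1: Compute ||x||.
||x|| = 2.8944
Step 2: Compute scaling factor.
scale = max(0, 1 - 3.73/2.8944) = 0.0
Step 3: prox(x) = [-0.0, 0.0]
||prox(x)|| = 0.0
Step 4: Proximal objective.
0.5*||prox-x||^2 = 4.1888
lambda*||prox|| = 0.0
Total = 4.1888


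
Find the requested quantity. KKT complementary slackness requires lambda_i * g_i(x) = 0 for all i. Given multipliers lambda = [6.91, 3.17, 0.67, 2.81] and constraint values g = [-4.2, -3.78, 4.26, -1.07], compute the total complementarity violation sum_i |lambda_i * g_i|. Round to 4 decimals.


KKT complementary slackness check:
lambda_1 * g_1 = 6.91 * -4.2 = -29.022
lambda_2 * g_2 = 3.17 * -3.78 = -11.9826
lambda_3 * g_3 = 0.67 * 4.26 = 2.8542
lambda_4 * g_4 = 2.81 * -1.07 = -3.0067
Total violation = 29.022 + 11.9826 + 2.8542 + 3.0067 = 46.8655


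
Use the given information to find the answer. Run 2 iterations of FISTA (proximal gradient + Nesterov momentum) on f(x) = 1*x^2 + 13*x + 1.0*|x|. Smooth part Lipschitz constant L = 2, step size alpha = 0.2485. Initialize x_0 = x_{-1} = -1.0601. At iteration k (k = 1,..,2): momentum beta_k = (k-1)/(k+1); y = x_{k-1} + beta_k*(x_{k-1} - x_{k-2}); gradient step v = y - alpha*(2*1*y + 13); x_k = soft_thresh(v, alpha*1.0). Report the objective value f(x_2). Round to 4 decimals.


FISTA on f(x) = 1*x^2 + 13*x + 1.0*|x|
L = 2, alpha = 0.2485
Iteration 1: beta = 0.0, y = -1.0601 + 0.0*(-1.0601 + 1.0601) = -1.0601
  grad(y) = 10.8798, v = y - alpha*grad = -3.7637
  prox(v) = soft_thresh(-3.7637, 0.2485) = -3.5152
Iteration 2: beta = 0.3333, y = -3.5152 + 0.3333*(-3.5152 + 1.0601) = -4.3336
  grad(y) = 4.3328, v = y - alpha*grad = -5.4103
  prox(v) = soft_thresh(-5.4103, 0.2485) = -5.1618
f(x_2) = 1*(-5.1618)^2 + 13*(-5.1618) + 1.0*|-5.1618| = -35.2974


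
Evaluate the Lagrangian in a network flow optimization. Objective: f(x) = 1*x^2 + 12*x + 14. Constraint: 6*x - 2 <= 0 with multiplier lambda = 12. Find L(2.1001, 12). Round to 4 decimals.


Step 1: Evaluate f(x).
f(2.1001) = 1*2.1001^2 + 12*2.1001 + 14 = 43.6116
Step 2: Evaluate g(x).
g(2.1001) = 6*2.1001 - 2 = 10.6006
Step 3: Compute Lagrangian.
L = 43.6116 + 12*10.6006 = 170.8188


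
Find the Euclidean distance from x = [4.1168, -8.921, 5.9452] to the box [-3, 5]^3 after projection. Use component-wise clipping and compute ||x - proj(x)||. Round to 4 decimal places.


Project each component onto [-3, 5].
clip(4.1168) = 4.1168, clip(-8.921) = -3.0, clip(5.9452) = 5.0
Projection = [4.1168, -3.0, 5.0]
Squared diffs: [0.0, 35.0582, 0.8934]
Distance = sqrt(35.9516) = 5.996


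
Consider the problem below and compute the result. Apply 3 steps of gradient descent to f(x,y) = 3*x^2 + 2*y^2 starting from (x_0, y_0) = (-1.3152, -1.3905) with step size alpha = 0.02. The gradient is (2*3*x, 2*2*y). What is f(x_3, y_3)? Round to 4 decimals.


Gradient descent on f(x,y) = 3*x^2 + 2*y^2.
Starting point: (-1.3152, -1.3905), alpha = 0.02
Step 1: grad_x = 2*3*-1.3152 = -7.8912, grad_y = 2*2*-1.3905 = -5.562
  x_1 = -1.3152 - 0.02*-7.8912 = -1.1574
  y_1 = -1.3905 - 0.02*-5.562 = -1.2793
Step 2: grad_x = 2*3*-1.1574 = -6.9443, grad_y = 2*2*-1.2793 = -5.117
  x_2 = -1.1574 - 0.02*-6.9443 = -1.0185
  y_2 = -1.2793 - 0.02*-5.117 = -1.1769
Step 3: grad_x = 2*3*-1.0185 = -6.1109, grad_y = 2*2*-1.1769 = -4.7077
  x_3 = -1.0185 - 0.02*-6.1109 = -0.8963
  y_3 = -1.1769 - 0.02*-4.7077 = -1.0828
f(-0.8963, -1.0828) = 3*(-0.8963)^2 + 2*(-1.0828)^2 = 4.7547


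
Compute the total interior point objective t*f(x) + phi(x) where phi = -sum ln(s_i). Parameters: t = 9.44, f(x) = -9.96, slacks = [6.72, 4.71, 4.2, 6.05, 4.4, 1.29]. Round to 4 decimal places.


Step 1: Compute log-barrier.
ln values: [1.9051, 1.5497, 1.4351, 1.8001, 1.4816, 0.2546]
phi = -(1.9051 + 1.5497 + 1.4351 + 1.8001 + 1.4816 + 0.2546) = -8.4262
Step 2: Compute augmented objective.
t*f(x) = 9.44*-9.96 = -94.0224
Total = -94.0224 - 8.4262 = -102.4486


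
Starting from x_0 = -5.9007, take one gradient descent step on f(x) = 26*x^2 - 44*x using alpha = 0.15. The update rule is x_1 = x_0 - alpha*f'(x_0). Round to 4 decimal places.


We compute the gradient at x_0 and apply the update.
f'(x) = 52*x - 44
f'(-5.9007) = 52*-5.9007 - 44 = -350.8364
x_1 = -5.9007 - 0.15*-350.8364 = 46.7248


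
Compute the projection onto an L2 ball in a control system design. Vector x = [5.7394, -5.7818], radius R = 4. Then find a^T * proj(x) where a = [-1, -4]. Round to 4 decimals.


Step 1: Compute ||x|| (intermediates to 6 decimals).
||x|| = sqrt(5.7394^2 + (-5.7818)^2) = 8.146774
Step 2: Project.
Since ||x|| > R, scale = R/||x|| = 4/8.146774 = 0.490992, proj(x) = scale * x
proj(x) = [2.817999, -2.838818]
Step 3: Dot product.
a^T * proj(x) = -1*2.817999 - 4*(-2.838818) = 8.5373


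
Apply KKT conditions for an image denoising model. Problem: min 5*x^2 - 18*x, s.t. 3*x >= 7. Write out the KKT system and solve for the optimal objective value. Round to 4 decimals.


Step 1: Try lambda = 0 (constraint inactive).
x_unc = 18/(2*5) = 1.8
Check: 3*1.8 = 5.4 < 7 -- violated!
Step 2: Constraint must be active: 3*x = 7
x* = 7/3 = 2.3333 (rounded; the exact value 7/3 is used below)
lambda = (2*5*(7/3) - 18)/3 = 1.7778
Step 3: Compute optimal value.
f(x*) = 5*(7/3)^2 - 18*(7/3) = -14.7778


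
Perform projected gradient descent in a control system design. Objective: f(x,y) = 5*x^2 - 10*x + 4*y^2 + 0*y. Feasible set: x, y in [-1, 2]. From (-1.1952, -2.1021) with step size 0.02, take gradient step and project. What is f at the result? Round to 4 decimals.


Step 1: Compute gradient at (-1.1952, -2.1021).
grad_x = 2*5*-1.1952 - 10 = -21.952
grad_y = 2*4*-2.1021 + 0 = -16.8168
Step 2: Gradient step.
x_raw = -1.1952 - 0.02*-21.952 = -0.7562
y_raw = -2.1021 - 0.02*-16.8168 = -1.7658
Step 3: Project onto [-1, 2].
x_proj = clip(-0.7562) = -0.7562
y_proj = clip(-1.7658) = -1.0
Step 4: Evaluate f.
f(-0.7562, -1.0) = 14.4205


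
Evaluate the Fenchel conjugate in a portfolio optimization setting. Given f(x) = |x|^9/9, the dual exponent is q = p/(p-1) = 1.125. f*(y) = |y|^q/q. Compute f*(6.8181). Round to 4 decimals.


The conjugate exponent q satisfies 1/p + 1/q = 1.
p = 9, so q = 9/(9 - 1) = 1.125
|y|^q = 6.8181^1.125 = 8.667
f*(6.8181) = 8.667 / 1.125 = 7.704


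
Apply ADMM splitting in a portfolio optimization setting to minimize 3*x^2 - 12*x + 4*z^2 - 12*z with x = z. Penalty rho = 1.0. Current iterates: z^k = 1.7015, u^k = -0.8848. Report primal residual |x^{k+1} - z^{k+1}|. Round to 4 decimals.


ADMM iteration with rho = 1.0, z^k = 1.7015, u^k = -0.8848
Step 1: x-update.
Minimize 3*x^2 - 12*x + (1.0/2)*(x - 1.7015 - 0.8848)^2
FOC: (2*3 + 1.0)*x = 12 + 1.0*(1.7015 + 0.8848)
x^{k+1} = 2.0838
Step 2: z-update.
Minimize 4*z^2 - 12*z + (1.0/2)*(2.0838 - z - 0.8848)^2
FOC: (2*4 + 1.0)*z = 12 + 1.0*(2.0838 - 0.8848)
z^{k+1} = 1.4666
Step 3: u-update.
u^{k+1} = -0.8848 + 2.0838 - 1.4666 = -0.2676
Step 4: Primal residual = |2.0838 - 1.4666| = 0.6172


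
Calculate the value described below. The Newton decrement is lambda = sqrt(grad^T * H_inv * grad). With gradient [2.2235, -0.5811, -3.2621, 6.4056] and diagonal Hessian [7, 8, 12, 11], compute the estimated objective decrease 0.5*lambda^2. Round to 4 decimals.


Step 1: H is diagonal, so H^(-1) * g = [0.3176, -0.0726, -0.2718, 0.5823].
Step 2: g^T H^(-1) g = sum_i g_i^2 / H_ii
  = (2.2235)^2/7 + (-0.5811)^2/8 + (-3.2621)^2/12 + (6.4056)^2/11
  = 0.7063 + 0.0422 + 0.8868 + 3.7302 = 5.3654
Step 3: Objective decrease = 0.5 * g^T H^(-1) g = 2.6827


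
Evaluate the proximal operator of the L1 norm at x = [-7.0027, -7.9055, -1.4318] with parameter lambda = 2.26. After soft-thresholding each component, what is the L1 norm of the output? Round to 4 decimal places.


Soft-thresholding with lambda = 2.26:
prox(-7.0027) = sign(-7.0027)*max(|-7.0027| - 2.26, 0) = -4.7427
prox(-7.9055) = sign(-7.9055)*max(|-7.9055| - 2.26, 0) = -5.6455
prox(-1.4318) = sign(-1.4318)*max(|-1.4318| - 2.26, 0) = 0.0
prox(x) = [-4.7427, -5.6455, 0.0]
||prox(x)||_1 = 4.7427 + 5.6455 + 0.0 = 10.3882


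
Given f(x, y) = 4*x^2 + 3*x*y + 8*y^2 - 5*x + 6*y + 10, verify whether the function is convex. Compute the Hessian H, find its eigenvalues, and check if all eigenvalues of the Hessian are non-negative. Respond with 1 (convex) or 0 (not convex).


The Hessian of f(x,y) = 4*x^2 + 3*x*y + 8*y^2 - 5*x + 6*y + 10 is:
H = [[8, 3], [3, 16]]
Trace = 8 + 16 = 24
Determinant = 8*16 - (3)^2 = 119
Discriminant = (24)^2 - 4*119 = 100.0
Eigenvalues: lambda_1 = 7.0, lambda_2 = 17.0
The function is convex.

1


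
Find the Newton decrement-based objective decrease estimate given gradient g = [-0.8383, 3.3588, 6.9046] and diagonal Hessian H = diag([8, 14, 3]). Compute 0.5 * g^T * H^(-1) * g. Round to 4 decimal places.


Step 1: H is diagonal, so H^(-1) * g = [-0.1048, 0.2399, 2.3015].
Step 2: g^T H^(-1) g = sum_i g_i^2 / H_ii
  = (-0.8383)^2/8 + (3.3588)^2/14 + (6.9046)^2/3
  = 0.0878 + 0.8058 + 15.8912 = 16.7848
Step 3: Objective decrease = 0.5 * g^T H^(-1) g = 8.3924


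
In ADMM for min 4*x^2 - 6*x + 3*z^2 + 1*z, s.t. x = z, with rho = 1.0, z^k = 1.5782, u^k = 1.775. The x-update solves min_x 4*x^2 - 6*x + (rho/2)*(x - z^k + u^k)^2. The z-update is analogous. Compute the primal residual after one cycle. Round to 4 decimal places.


ADMM iteration with rho = 1.0, z^k = 1.5782, u^k = 1.775
Step 1: x-update.
Minimize 4*x^2 - 6*x + (1.0/2)*(x - 1.5782 + 1.775)^2
FOC: (2*4 + 1.0)*x = 6 + 1.0*(1.5782 - 1.775)
x^{k+1} = 0.6448
Step 2: z-update.
Minimize 3*z^2 + 1*z + (1.0/2)*(0.6448 - z + 1.775)^2
FOC: (2*3 + 1.0)*z = -1 + 1.0*(0.6448 + 1.775)
z^{k+1} = 0.2028
Step 3: u-update.
u^{k+1} = 1.775 + 0.6448 - 0.2028 = 2.217
Step 4: Primal residual = |0.6448 - 0.2028| = 0.442


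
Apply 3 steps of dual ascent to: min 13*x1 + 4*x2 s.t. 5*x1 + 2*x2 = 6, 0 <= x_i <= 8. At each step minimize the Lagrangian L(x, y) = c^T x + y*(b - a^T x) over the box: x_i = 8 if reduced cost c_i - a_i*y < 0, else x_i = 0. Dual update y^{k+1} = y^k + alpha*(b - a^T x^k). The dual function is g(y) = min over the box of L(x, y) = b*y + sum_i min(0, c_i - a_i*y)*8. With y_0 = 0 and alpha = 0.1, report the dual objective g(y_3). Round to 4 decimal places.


Dual ascent for LP: min 13*x1 + 4*x2, 5*x1 + 2*x2 = 6, 0 <= x_i <= 8
Step 1: y^k = 0.0, reduced costs: (13.0, 4.0)
  x^k = (0.0, 0.0), subgradient = b - a^T x = 6.0
  y^{k+1} = 0.0 + 0.1*6.0 = 0.6
Step 2: y^k = 0.6, reduced costs: (10.0, 2.8)
  x^k = (0.0, 0.0), subgradient = b - a^T x = 6.0
  y^{k+1} = 0.6 + 0.1*6.0 = 1.2
Step 3: y^k = 1.2, reduced costs: (7.0, 1.6)
  x^k = (0.0, 0.0), subgradient = b - a^T x = 6.0
  y^{k+1} = 1.2 + 0.1*6.0 = 1.8
Dual objective at y_3 = 1.8: reduced costs (4.0, 0.4), box minimizer x = (0.0, 0.0)
g(y_3) = b*y + (c1 - a1*y)*x1 + (c2 - a2*y)*x2 = 6*1.8 + 4.0*0.0 + 0.4*0.0 = 10.8 + 0.0 + 0.0 = 10.8


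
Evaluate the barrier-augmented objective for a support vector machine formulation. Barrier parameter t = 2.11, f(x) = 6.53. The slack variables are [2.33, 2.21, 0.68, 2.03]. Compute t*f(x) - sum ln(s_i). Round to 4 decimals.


Step 1: Compute log-barrier.
ln values: [0.8459, 0.793, -0.3857, 0.708]
phi = -(0.8459 + 0.793 - 0.3857 + 0.708) = -1.9612
Step 2: Compute augmented objective.
t*f(x) = 2.11*6.53 = 13.7783
Total = 13.7783 - 1.9612 = 11.8171


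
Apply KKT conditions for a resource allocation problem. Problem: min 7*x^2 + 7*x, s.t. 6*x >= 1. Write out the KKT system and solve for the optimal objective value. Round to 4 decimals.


Step 1: Try lambda = 0 (constraint inactive).
x_unc = -7/(2*7) = -0.5
Check: 6*-0.5 = -3.0 < 1 -- violated!
Step 2: Constraint must be active: 6*x = 1
x* = 1/6 = 0.1667 (rounded; the exact value 1/6 is used below)
lambda = (2*7*(1/6) + 7)/6 = 1.5556
Step 3: Compute optimal value.
f(x*) = 7*(1/6)^2 + 7*(1/6) = 1.3611


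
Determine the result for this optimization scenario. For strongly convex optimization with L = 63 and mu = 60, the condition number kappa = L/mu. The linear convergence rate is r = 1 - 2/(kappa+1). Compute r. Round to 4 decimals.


Step 1: Compute the condition number.
kappa = L/mu = 63/60 = 1.05
Step 2: Compute the convergence rate.
r = 1 - 2/(kappa + 1) = 1 - 2*mu/(L + mu) = (L - mu)/(L + mu) = 3/123 = 0.0244


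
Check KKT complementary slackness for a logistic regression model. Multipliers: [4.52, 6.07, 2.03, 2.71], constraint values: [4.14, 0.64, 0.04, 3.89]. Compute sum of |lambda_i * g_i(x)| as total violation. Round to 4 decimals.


KKT complementary slackness check:
lambda_1 * g_1 = 4.52 * 4.14 = 18.7128
lambda_2 * g_2 = 6.07 * 0.64 = 3.8848
lambda_3 * g_3 = 2.03 * 0.04 = 0.0812
lambda_4 * g_4 = 2.71 * 3.89 = 10.5419
Total violation = 18.7128 + 3.8848 + 0.0812 + 10.5419 = 33.2207


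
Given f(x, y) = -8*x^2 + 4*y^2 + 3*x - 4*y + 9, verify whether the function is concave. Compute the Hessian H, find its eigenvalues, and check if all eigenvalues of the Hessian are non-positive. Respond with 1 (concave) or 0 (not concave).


The Hessian of f(x,y) = -8*x^2 + 4*y^2 + 3*x - 4*y + 9 is:
H = [[-16, 0], [0, 8]]
Trace = -16 + 8 = -8
Determinant = -16*8 - (0)^2 = -128
Discriminant = (-8)^2 - 4*-128 = 576.0
Eigenvalues: lambda_1 = -16.0, lambda_2 = 8.0
The function is not concave.

0


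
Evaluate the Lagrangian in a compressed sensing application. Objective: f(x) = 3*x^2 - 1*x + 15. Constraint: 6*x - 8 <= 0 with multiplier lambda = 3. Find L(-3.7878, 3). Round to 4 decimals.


Step 1: Evaluate f(x).
f(-3.7878) = 3*(-3.7878)^2 - 1*(-3.7878) + 15 = 61.8301
Step 2: Evaluate g(x).
g(-3.7878) = 6*-3.7878 - 8 = -30.7268
Step 3: Compute Lagrangian.
L = 61.8301 + 3*-30.7268 = -30.3503


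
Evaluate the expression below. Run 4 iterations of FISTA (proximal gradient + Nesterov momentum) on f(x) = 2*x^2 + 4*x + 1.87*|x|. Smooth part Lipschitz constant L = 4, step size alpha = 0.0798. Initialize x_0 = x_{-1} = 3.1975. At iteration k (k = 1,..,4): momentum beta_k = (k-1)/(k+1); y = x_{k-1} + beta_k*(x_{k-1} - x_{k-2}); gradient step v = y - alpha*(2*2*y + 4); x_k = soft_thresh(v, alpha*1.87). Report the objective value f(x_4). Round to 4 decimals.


FISTA on f(x) = 2*x^2 + 4*x + 1.87*|x|
L = 4, alpha = 0.0798
Iteration 1: beta = 0.0, y = 3.1975 + 0.0*(3.1975 - 3.1975) = 3.1975
  grad(y) = 16.79, v = y - alpha*grad = 1.8577
  prox(v) = soft_thresh(1.8577, 0.1492) = 1.7084
Iteration 2: beta = 0.3333, y = 1.7084 + 0.3333*(1.7084 - 3.1975) = 1.2121
  grad(y) = 8.8483, v = y - alpha*grad = 0.506
  prox(v) = soft_thresh(0.506, 0.1492) = 0.3568
Iteration 3: beta = 0.5, y = 0.3568 + 0.5*(0.3568 - 1.7084) = -0.3191
  grad(y) = 2.7237, v = y - alpha*grad = -0.5364
  prox(v) = soft_thresh(-0.5364, 0.1492) = -0.3872
Iteration 4: beta = 0.6, y = -0.3872 + 0.6*(-0.3872 - 0.3568) = -0.8336
  grad(y) = 0.6657, v = y - alpha*grad = -0.8867
  prox(v) = soft_thresh(-0.8867, 0.1492) = -0.7375
f(x_4) = 2*(-0.7375)^2 + 4*(-0.7375) + 1.87*|-0.7375| = -0.4831


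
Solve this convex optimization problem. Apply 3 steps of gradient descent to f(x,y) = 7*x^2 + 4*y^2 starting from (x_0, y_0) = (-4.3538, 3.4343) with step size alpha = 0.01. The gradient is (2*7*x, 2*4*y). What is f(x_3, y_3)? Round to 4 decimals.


Gradient descent on f(x,y) = 7*x^2 + 4*y^2.
Starting point: (-4.3538, 3.4343), alpha = 0.01
Step 1: grad_x = 2*7*-4.3538 = -60.9532, grad_y = 2*4*3.4343 = 27.4744
  x_1 = -4.3538 - 0.01*-60.9532 = -3.7443
  y_1 = 3.4343 - 0.01*27.4744 = 3.1596
Step 2: grad_x = 2*7*-3.7443 = -52.4198, grad_y = 2*4*3.1596 = 25.2764
  x_2 = -3.7443 - 0.01*-52.4198 = -3.2201
  y_2 = 3.1596 - 0.01*25.2764 = 2.9068
Step 3: grad_x = 2*7*-3.2201 = -45.081, grad_y = 2*4*2.9068 = 23.2543
  x_3 = -3.2201 - 0.01*-45.081 = -2.7693
  y_3 = 2.9068 - 0.01*23.2543 = 2.6742
f(-2.7693, 2.6742) = 7*(-2.7693)^2 + 4*2.6742^2 = 82.288


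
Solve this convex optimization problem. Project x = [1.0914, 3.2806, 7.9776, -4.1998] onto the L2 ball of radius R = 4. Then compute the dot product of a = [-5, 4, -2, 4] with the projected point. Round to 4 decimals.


Step 1: Compute ||x|| (intermediates to 6 decimals).
||x|| = sqrt(1.0914^2 + 3.2806^2 + 7.9776^2 + (-4.1998)^2) = 9.655771
Step 2: Project.
Since ||x|| > R, scale = R/||x|| = 4/9.655771 = 0.41426, proj(x) = scale * x
proj(x) = [0.452123, 1.359021, 3.304801, -1.739809]
Step 3: Dot product.
a^T * proj(x) = -5*0.452123 + 4*1.359021 - 2*3.304801 + 4*(-1.739809) = -10.3934


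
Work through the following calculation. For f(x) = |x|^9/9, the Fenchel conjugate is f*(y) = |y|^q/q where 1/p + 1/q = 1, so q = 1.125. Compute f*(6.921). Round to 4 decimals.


The conjugate exponent q satisfies 1/p + 1/q = 1.
p = 9, so q = 9/(9 - 1) = 1.125
|y|^q = 6.921^1.125 = 8.8143
f*(6.921) = 8.8143 / 1.125 = 7.835


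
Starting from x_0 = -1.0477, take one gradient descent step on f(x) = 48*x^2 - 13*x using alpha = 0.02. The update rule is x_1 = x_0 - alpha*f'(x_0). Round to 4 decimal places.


We compute the gradient at x_0 and apply the update.
f'(x) = 96*x - 13
f'(-1.0477) = 96*-1.0477 - 13 = -113.5792
x_1 = -1.0477 - 0.02*-113.5792 = 1.2239


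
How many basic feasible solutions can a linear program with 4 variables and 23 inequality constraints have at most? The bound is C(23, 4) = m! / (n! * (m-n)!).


Each vertex corresponds to some choice of n active constraints out of m, so the number of vertices is at most C(m, n) = m! / (n!(m-n)!).
m = 23, n = 4
Numerator: 23 * 22 * 21 * 20
Denominator: 4! = 24
C(23, 4) = 8855


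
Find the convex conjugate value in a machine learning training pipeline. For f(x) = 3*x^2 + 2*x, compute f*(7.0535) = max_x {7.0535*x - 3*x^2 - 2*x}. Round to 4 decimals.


f*(y) = sup_x {y*x - a*x^2 - b*x} = sup_x {(y-b)*x - a*x^2}
FOC: (y - b) - 2a*x = 0 => x* = (y - b)/(2a)
x* = (7.0535 - 2)/(2*3) = 0.8423
f*(7.0535) = (y-b)^2/(4a) = (7.0535 - 2)^2/(4*3)
= 25.5379/12 = 2.1282


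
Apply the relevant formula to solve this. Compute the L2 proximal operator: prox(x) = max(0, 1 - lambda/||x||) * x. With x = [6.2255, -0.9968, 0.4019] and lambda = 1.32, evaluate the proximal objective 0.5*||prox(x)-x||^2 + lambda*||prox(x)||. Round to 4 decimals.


Step 1: Compute ||x||.
||x|| = 6.3176
Step 2: Compute scaling factor.
scale = max(0, 1 - 1.32/6.3176) = 0.7911
Step 3: prox(x) = [4.9247, -0.7885, 0.3179]
||prox(x)|| = 4.9976
Step 4: Proximal objective.
0.5*||prox-x||^2 = 0.8712
lambda*||prox|| = 6.5968
Total = 7.468


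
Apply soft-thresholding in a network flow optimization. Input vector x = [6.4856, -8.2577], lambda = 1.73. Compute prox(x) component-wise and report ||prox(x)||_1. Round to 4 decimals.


Soft-thresholding with lambda = 1.73:
prox(6.4856) = sign(6.4856)*max(|6.4856| - 1.73, 0) = 4.7556
prox(-8.2577) = sign(-8.2577)*max(|-8.2577| - 1.73, 0) = -6.5277
prox(x) = [4.7556, -6.5277]
||prox(x)||_1 = 4.7556 + 6.5277 = 11.2833


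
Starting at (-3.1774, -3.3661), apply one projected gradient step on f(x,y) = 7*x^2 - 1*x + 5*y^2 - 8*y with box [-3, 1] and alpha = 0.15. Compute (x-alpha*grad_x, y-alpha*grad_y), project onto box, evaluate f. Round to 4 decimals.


Step 1: Compute gradient at (-3.1774, -3.3661).
grad_x = 2*7*-3.1774 - 1 = -45.4836
grad_y = 2*5*-3.3661 - 8 = -41.661
Step 2: Gradient step.
x_raw = -3.1774 - 0.15*-45.4836 = 3.6451
y_raw = -3.3661 - 0.15*-41.661 = 2.8831
Step 3: Project onto [-3, 1].
x_proj = clip(3.6451) = 1.0
y_proj = clip(2.8831) = 1.0
Step 4: Evaluate f.
f(1.0, 1.0) = 3.0


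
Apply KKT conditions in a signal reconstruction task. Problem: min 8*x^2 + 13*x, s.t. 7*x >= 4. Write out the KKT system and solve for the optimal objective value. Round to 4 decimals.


Step 1: Try lambda = 0 (constraint inactive).
x_unc = -13/(2*8) = -0.8125
Check: 7*-0.8125 = -5.6875 < 4 -- violated!
Step 2: Constraint must be active: 7*x = 4
x* = 4/7 = 0.5714 (rounded; the exact value 4/7 is used below)
lambda = (2*8*(4/7) + 13)/7 = 3.1633
Step 3: Compute optimal value.
f(x*) = 8*(4/7)^2 + 13*(4/7) = 10.0408


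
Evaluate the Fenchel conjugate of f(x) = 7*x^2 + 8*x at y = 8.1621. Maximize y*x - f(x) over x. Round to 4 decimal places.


f*(y) = sup_x {y*x - a*x^2 - b*x} = sup_x {(y-b)*x - a*x^2}
FOC: (y - b) - 2a*x = 0 => x* = (y - b)/(2a)
x* = (8.1621 - 8)/(2*7) = 0.0116
f*(8.1621) = (y-b)^2/(4a) = (8.1621 - 8)^2/(4*7)
= 0.0263/28 = 0.0009


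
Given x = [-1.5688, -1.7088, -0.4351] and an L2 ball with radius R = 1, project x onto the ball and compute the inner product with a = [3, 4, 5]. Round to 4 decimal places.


Step 1: Compute ||x|| (intermediates to 6 decimals).
||x|| = sqrt((-1.5688)^2 + (-1.7088)^2 + (-0.4351)^2) = 2.360179
Step 2: Project.
Since ||x|| > R, scale = R/||x|| = 1/2.360179 = 0.423697, proj(x) = scale * x
proj(x) = [-0.664696, -0.724013, -0.184351]
Step 3: Dot product.
a^T * proj(x) = 3*(-0.664696) + 4*(-0.724013) + 5*(-0.184351) = -5.8119


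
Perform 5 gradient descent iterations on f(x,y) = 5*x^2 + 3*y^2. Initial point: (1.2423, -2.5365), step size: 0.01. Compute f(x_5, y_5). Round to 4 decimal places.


Gradient descent on f(x,y) = 5*x^2 + 3*y^2.
Starting point: (1.2423, -2.5365), alpha = 0.01
Step 1: grad_x = 2*5*1.2423 = 12.423, grad_y = 2*3*-2.5365 = -15.219
  x_1 = 1.2423 - 0.01*12.423 = 1.1181
  y_1 = -2.5365 - 0.01*-15.219 = -2.3843
Step 2: grad_x = 2*5*1.1181 = 11.1807, grad_y = 2*3*-2.3843 = -14.3059
  x_2 = 1.1181 - 0.01*11.1807 = 1.0063
  y_2 = -2.3843 - 0.01*-14.3059 = -2.2413
Step 3: grad_x = 2*5*1.0063 = 10.0626, grad_y = 2*3*-2.2413 = -13.4475
  x_3 = 1.0063 - 0.01*10.0626 = 0.9056
  y_3 = -2.2413 - 0.01*-13.4475 = -2.1068
Step 4: grad_x = 2*5*0.9056 = 9.0564, grad_y = 2*3*-2.1068 = -12.6407
  x_4 = 0.9056 - 0.01*9.0564 = 0.8151
  y_4 = -2.1068 - 0.01*-12.6407 = -1.9804
Step 5: grad_x = 2*5*0.8151 = 8.1507, grad_y = 2*3*-1.9804 = -11.8822
  x_5 = 0.8151 - 0.01*8.1507 = 0.7336
  y_5 = -1.9804 - 0.01*-11.8822 = -1.8615
f(0.7336, -1.8615) = 5*0.7336^2 + 3*(-1.8615)^2 = 13.0867


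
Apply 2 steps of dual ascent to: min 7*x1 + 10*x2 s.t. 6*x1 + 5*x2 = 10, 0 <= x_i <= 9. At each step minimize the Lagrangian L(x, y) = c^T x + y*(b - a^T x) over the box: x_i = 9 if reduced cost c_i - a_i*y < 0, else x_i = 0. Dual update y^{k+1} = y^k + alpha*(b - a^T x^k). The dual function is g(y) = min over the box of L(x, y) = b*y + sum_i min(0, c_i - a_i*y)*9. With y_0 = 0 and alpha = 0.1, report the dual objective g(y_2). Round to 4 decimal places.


Dual ascent for LP: min 7*x1 + 10*x2, 6*x1 + 5*x2 = 10, 0 <= x_i <= 9
Step 1: y^k = 0.0, reduced costs: (7.0, 10.0)
  x^k = (0.0, 0.0), subgradient = b - a^T x = 10.0
  y^{k+1} = 0.0 + 0.1*10.0 = 1.0
Step 2: y^k = 1.0, reduced costs: (1.0, 5.0)
  x^k = (0.0, 0.0), subgradient = b - a^T x = 10.0
  y^{k+1} = 1.0 + 0.1*10.0 = 2.0
Dual objective at y_2 = 2.0: reduced costs (-5.0, 0.0), box minimizer x = (9.0, 0.0)
g(y_2) = b*y + (c1 - a1*y)*x1 + (c2 - a2*y)*x2 = 10*2.0 + (-5.0)*9.0 + 0.0*0.0 = 20.0 - 45.0 + 0.0 = -25.0


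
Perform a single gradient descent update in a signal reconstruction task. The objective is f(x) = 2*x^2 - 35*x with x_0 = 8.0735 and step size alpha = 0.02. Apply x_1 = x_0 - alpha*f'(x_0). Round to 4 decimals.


We compute the gradient at x_0 and apply the update.
f'(x) = 4*x - 35
f'(8.0735) = 4*8.0735 - 35 = -2.706
x_1 = 8.0735 - 0.02*-2.706 = 8.1276


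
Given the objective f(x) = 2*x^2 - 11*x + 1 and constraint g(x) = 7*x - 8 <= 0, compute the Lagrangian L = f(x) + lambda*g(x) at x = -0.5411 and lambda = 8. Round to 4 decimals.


Step 1: Evaluate f(x).
f(-0.5411) = 2*(-0.5411)^2 - 11*(-0.5411) + 1 = 7.5377
Step 2: Evaluate g(x).
g(-0.5411) = 7*-0.5411 - 8 = -11.7877
Step 3: Compute Lagrangian.
L = 7.5377 + 8*-11.7877 = -86.7639


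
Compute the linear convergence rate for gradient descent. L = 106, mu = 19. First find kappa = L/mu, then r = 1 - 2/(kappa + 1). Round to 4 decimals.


Step 1: Compute the condition number.
kappa = L/mu = 106/19 = 5.5789
Step 2: Compute the convergence rate.
r = 1 - 2/(kappa + 1) = 1 - 2*mu/(L + mu) = (L - mu)/(L + mu) = 87/125 = 0.696


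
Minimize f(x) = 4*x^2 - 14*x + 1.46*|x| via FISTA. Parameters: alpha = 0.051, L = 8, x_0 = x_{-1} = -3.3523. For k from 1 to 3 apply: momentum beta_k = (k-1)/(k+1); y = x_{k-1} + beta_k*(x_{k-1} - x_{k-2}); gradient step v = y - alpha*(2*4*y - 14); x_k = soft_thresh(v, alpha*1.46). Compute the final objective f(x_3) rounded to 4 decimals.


FISTA on f(x) = 4*x^2 - 14*x + 1.46*|x|
L = 8, alpha = 0.051
Iteration 1: beta = 0.0, y = -3.3523 + 0.0*(-3.3523 + 3.3523) = -3.3523
  grad(y) = -40.8184, v = y - alpha*grad = -1.2706
  prox(v) = soft_thresh(-1.2706, 0.0745) = -1.1961
Iteration 2: beta = 0.3333, y = -1.1961 + 0.3333*(-1.1961 + 3.3523) = -0.4774
  grad(y) = -17.819, v = y - alpha*grad = 0.4314
  prox(v) = soft_thresh(0.4314, 0.0745) = 0.3569
Iteration 3: beta = 0.5, y = 0.3569 + 0.5*(0.3569 + 1.1961) = 1.1335
  grad(y) = -4.9323, v = y - alpha*grad = 1.385
  prox(v) = soft_thresh(1.385, 0.0745) = 1.3105
f(x_3) = 4*1.3105^2 - 14*1.3105 + 1.46*|1.3105| = -9.5641


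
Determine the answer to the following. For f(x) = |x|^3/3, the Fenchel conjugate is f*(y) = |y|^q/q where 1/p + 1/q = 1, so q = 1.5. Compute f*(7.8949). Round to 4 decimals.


The conjugate exponent q satisfies 1/p + 1/q = 1.
p = 3, so q = 3/(3 - 1) = 1.5
|y|^q = 7.8949^1.5 = 22.183
f*(7.8949) = 22.183 / 1.5 = 14.7887


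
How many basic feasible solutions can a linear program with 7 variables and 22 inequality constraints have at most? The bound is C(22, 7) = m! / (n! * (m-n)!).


Each vertex corresponds to some choice of n active constraints out of m, so the number of vertices is at most C(m, n) = m! / (n!(m-n)!).
m = 22, n = 7
Numerator: 22 * 21 * 20 * 19 * 18 * 17 * 16
Denominator: 7! = 5040
C(22, 7) = 170544


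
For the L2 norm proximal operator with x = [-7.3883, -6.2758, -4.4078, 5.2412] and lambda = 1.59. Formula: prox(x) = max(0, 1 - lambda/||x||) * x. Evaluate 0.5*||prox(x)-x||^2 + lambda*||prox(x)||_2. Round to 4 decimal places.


Step 1: Compute ||x||.
||x|| = 11.8689
Step 2: Compute scaling factor.
scale = max(0, 1 - 1.59/11.8689) = 0.866
Step 3: prox(x) = [-6.3985, -5.4351, -3.8173, 4.5391]
||prox(x)|| = 10.2789
Step 4: Proximal objective.
0.5*||prox-x||^2 = 1.2641
lambda*||prox|| = 16.3435
Total = 17.6076


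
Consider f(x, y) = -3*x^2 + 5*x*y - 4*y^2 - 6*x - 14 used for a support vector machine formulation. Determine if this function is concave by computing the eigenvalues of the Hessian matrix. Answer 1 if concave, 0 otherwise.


The Hessian of f(x,y) = -3*x^2 + 5*x*y - 4*y^2 - 6*x - 14 is:
H = [[-6, 5], [5, -8]]
Trace = -6 - 8 = -14
Determinant = -6*-8 - (5)^2 = 23
Discriminant = (-14)^2 - 4*23 = 104.0
Eigenvalues: lambda_1 = -12.099, lambda_2 = -1.901
The function is concave.

1


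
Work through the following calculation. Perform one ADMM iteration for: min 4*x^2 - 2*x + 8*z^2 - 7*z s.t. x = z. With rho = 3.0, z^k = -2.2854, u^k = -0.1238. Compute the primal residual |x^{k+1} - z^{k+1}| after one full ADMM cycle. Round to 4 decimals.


ADMM iteration with rho = 3.0, z^k = -2.2854, u^k = -0.1238
Step 1: x-update.
Minimize 4*x^2 - 2*x + (3.0/2)*(x + 2.2854 - 0.1238)^2
FOC: (2*4 + 3.0)*x = 2 + 3.0*(-2.2854 + 0.1238)
x^{k+1} = -0.4077
Step 2: z-update.
Minimize 8*z^2 - 7*z + (3.0/2)*(-0.4077 - z - 0.1238)^2
FOC: (2*8 + 3.0)*z = 7 + 3.0*(-0.4077 - 0.1238)
z^{k+1} = 0.2845
Step 3: u-update.
u^{k+1} = -0.1238 - 0.4077 - 0.2845 = -0.816
Step 4: Primal residual = |-0.4077 - 0.2845| = 0.6922


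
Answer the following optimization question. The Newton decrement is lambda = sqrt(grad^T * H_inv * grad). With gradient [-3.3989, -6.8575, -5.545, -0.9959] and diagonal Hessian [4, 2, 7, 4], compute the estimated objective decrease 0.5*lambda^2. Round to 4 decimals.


Step 1: H is diagonal, so H^(-1) * g = [-0.8497, -3.4288, -0.7921, -0.249].
Step 2: g^T H^(-1) g = sum_i g_i^2 / H_ii
  = (-3.3989)^2/4 + (-6.8575)^2/2 + (-5.545)^2/7 + (-0.9959)^2/4
  = 2.8881 + 23.5127 + 4.3924 + 0.248 = 31.0412
Step 3: Objective decrease = 0.5 * g^T H^(-1) g = 15.5206


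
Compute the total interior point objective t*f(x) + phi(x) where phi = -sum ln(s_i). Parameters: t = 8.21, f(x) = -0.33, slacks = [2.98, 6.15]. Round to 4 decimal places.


Step 1: Compute log-barrier.
ln values: [1.0919, 1.8165]
phi = -(1.0919 + 1.8165) = -2.9084
Step 2: Compute augmented objective.
t*f(x) = 8.21*-0.33 = -2.7093
Total = -2.7093 - 2.9084 = -5.6177


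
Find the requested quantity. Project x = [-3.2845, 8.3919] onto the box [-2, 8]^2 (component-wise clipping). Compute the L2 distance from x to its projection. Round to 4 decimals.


Project each component onto [-2, 8].
clip(-3.2845) = -2.0, clip(8.3919) = 8.0
Projection = [-2.0, 8.0]
Squared diffs: [1.6499, 0.1536]
Distance = sqrt(1.8035) = 1.343


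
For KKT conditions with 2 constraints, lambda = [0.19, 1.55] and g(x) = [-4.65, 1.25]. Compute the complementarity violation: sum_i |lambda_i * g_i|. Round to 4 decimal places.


KKT complementary slackness check:
lambda_1 * g_1 = 0.19 * -4.65 = -0.8835
lambda_2 * g_2 = 1.55 * 1.25 = 1.9375
Total violation = 0.8835 + 1.9375 = 2.821


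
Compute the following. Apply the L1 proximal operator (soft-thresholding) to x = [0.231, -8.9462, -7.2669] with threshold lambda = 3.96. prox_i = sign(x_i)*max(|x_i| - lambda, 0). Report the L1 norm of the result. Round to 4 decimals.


Soft-thresholding with lambda = 3.96:
prox(0.231) = sign(0.231)*max(|0.231| - 3.96, 0) = 0.0
prox(-8.9462) = sign(-8.9462)*max(|-8.9462| - 3.96, 0) = -4.9862
prox(-7.2669) = sign(-7.2669)*max(|-7.2669| - 3.96, 0) = -3.3069
prox(x) = [0.0, -4.9862, -3.3069]
||prox(x)||_1 = 0.0 + 4.9862 + 3.3069 = 8.2931


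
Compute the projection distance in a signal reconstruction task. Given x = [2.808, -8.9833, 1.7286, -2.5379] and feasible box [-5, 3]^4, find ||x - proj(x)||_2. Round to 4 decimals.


Project each component onto [-5, 3].
clip(2.808) = 2.808, clip(-8.9833) = -5.0, clip(1.7286) = 1.7286, clip(-2.5379) = -2.5379
Projection = [2.808, -5.0, 1.7286, -2.5379]
Squared diffs: [0.0, 15.8667, 0.0, 0.0]
Distance = sqrt(15.8667) = 3.9833


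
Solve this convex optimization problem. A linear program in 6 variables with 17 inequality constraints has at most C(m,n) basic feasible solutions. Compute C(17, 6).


Each vertex corresponds to some choice of n active constraints out of m, so the number of vertices is at most C(m, n) = m! / (n!(m-n)!).
m = 17, n = 6
Numerator: 17 * 16 * 15 * 14 * 13 * 12
Denominator: 6! = 720
C(17, 6) = 12376


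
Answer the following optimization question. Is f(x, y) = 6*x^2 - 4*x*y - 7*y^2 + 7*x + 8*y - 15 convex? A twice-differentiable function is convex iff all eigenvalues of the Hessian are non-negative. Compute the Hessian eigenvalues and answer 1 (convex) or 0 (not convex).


The Hessian of f(x,y) = 6*x^2 - 4*x*y - 7*y^2 + 7*x + 8*y - 15 is:
H = [[12, -4], [-4, -14]]
Trace = 12 - 14 = -2
Determinant = 12*-14 - (-4)^2 = -184
Discriminant = (-2)^2 - 4*-184 = 740.0
Eigenvalues: lambda_1 = -14.6015, lambda_2 = 12.6015
The function is not convex.

0


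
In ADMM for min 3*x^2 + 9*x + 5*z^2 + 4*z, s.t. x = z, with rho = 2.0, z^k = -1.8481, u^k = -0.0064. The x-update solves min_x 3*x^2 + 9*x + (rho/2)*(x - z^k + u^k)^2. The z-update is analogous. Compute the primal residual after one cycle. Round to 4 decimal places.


ADMM iteration with rho = 2.0, z^k = -1.8481, u^k = -0.0064
Step 1: x-update.
Minimize 3*x^2 + 9*x + (2.0/2)*(x + 1.8481 - 0.0064)^2
FOC: (2*3 + 2.0)*x = -9 + 2.0*(-1.8481 + 0.0064)
x^{k+1} = -1.5854
Step 2: z-update.
Minimize 5*z^2 + 4*z + (2.0/2)*(-1.5854 - z - 0.0064)^2
FOC: (2*5 + 2.0)*z = -4 + 2.0*(-1.5854 - 0.0064)
z^{k+1} = -0.5986
Step 3: u-update.
u^{k+1} = -0.0064 - 1.5854 + 0.5986 = -0.9932
Step 4: Primal residual = |-1.5854 + 0.5986| = 0.9868


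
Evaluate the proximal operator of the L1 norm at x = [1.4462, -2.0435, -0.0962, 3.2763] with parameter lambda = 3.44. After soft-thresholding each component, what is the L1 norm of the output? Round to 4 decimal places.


Soft-thresholding with lambda = 3.44:
prox(1.4462) = sign(1.4462)*max(|1.4462| - 3.44, 0) = 0.0
prox(-2.0435) = sign(-2.0435)*max(|-2.0435| - 3.44, 0) = 0.0
prox(-0.0962) = sign(-0.0962)*max(|-0.0962| - 3.44, 0) = 0.0
prox(3.2763) = sign(3.2763)*max(|3.2763| - 3.44, 0) = 0.0
prox(x) = [0.0, 0.0, 0.0, 0.0]
||prox(x)||_1 = 0.0 + 0.0 + 0.0 + 0.0 = 0.0


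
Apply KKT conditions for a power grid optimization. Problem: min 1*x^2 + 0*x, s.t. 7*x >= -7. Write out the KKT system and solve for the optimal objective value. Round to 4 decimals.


Step 1: Try lambda = 0 (constraint inactive).
Stationarity: 2*1*x + 0 = 0
x* = 0/(2*1) = 0.0
Check constraint: 7*0.0 = 0.0 >= -7 -- satisfied.
Step 2: Compute optimal value.
f(x*) = 1*0.0^2 + 0*0.0 = 0.0
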